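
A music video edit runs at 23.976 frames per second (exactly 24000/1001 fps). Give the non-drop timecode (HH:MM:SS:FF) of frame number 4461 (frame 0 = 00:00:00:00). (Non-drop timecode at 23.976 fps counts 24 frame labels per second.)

00:03:05:21

4461 ÷ 24 = 185 full seconds, remainder 21 frames.
185 s = 0 h 3 min 5 s.
Timecode: 00:03:05:21.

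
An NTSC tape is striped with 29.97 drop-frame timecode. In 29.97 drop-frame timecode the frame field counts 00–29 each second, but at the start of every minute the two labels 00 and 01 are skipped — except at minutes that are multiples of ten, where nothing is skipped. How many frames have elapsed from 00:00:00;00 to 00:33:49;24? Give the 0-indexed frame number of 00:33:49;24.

60834

Complete 10-minute blocks: 3, each 17982 frames → 53946.
Remaining 3 whole minutes in the current block: 1800 + 2 × 1798 = 5396 frames.
Within the current minute: 49 × 30 + 24 − 2 = 1492 (labels ;00/;01 skipped at this minute). Total = 53946 + 5396 + 1492 = 60834.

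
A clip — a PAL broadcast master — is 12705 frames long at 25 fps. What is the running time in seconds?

Running time = 12705 / (25) = 508.2 s.

508.2 seconds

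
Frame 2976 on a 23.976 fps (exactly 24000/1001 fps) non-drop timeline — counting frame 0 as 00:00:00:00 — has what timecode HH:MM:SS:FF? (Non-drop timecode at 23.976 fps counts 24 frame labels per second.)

00:02:04:00

2976 ÷ 24 = 124 full seconds, remainder 0 frames.
124 s = 0 h 2 min 4 s.
Timecode: 00:02:04:00.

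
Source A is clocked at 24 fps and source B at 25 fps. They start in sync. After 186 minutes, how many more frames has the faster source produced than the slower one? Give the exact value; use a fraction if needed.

186 min = 11160 s.
A emits 24 × 11160 = 267840 frames; B emits 25 × 11160 = 279000.
Difference = 11160 frames; B is ahead of A.

11160 frames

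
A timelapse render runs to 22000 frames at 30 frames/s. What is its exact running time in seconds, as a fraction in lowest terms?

Running time = 22000 ÷ (30) = 22000 × 1/30 = 2200/3 s.

2200/3 seconds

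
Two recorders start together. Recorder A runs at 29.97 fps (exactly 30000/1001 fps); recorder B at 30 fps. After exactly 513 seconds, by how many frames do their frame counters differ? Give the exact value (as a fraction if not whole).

15390/1001 frames

A emits 30000/1001 × 513 = 15390000/1001 frames; B emits 30 × 513 = 15390.
Difference = 15390/1001 frames (≈ 15.3746); B is ahead of A.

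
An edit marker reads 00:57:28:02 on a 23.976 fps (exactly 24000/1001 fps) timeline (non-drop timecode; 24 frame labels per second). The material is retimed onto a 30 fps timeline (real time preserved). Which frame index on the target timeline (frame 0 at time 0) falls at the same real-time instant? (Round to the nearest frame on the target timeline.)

frame 103546

Source frame index: (0×3600 + 57×60 + 28) × 24 + 2 = 82754.
Real time: 82754 / (24000/1001) = 41418377/12000 s.
Target frame: (41418377/12000) × (30) = 41418377/400 ≈ 103545.943 → 103546.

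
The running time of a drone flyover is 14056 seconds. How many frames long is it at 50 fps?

702800 frames

Frames = 14056 × 50 = 702800.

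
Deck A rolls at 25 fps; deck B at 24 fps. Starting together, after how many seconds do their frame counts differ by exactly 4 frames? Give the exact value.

The gap grows by |24 − 25| = 1 frame per second.
Time for a 4-frame gap: 4 ÷ (1) = 4 s.

4 seconds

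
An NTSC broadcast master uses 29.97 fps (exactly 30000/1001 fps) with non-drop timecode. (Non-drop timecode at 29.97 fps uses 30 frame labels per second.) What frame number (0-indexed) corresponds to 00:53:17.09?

Total seconds to the label: (0 × 3600 + 53 × 60 + 17) = 3197.
Frame index = 3197 × 30 + 9 = 95919.

95919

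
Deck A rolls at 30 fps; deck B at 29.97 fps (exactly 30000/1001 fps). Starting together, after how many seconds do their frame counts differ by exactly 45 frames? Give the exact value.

The gap grows by |30000/1001 − 30| = 30/1001 frames per second.
Time for a 45-frame gap: 45 ÷ (30/1001) = 1501.5 s.

1501.5 seconds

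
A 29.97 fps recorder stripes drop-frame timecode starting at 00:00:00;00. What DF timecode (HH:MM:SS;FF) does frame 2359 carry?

Each 10-minute DF block holds 10 × 60 × 30 − 9 × 2 = 17982 frames. 2359 ÷ 17982 → 0 full blocks, remainder 2359.
Within the partial block the first minute is 1800 frames and each further minute 1798, so 1 further minute boundary passed. Total skipped labels = 18 × 0 + 2 × 1 = 2.
Non-drop label index = 2359 + 2 = 2361; at 30 labels/s that is 00:01:18:21, i.e. DF 00:01:18;21.

00:01:18;21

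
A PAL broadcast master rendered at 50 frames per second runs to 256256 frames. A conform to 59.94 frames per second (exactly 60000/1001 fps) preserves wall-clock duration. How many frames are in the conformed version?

307200 frames

Target frames = source frames × (target rate / source rate) = 256256 × (60000/1001)/(50) = 256256 × 1200/1001 = 307200.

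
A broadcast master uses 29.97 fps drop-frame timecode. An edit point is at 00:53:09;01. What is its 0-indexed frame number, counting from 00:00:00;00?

95575

As if non-drop at 30 labels/s: (0 × 3600 + 53 × 60 + 9) × 30 + 1 = 95671.
Minute boundaries passed: 53; those not divisible by 10: 53 − 5 = 48; dropped labels = 2 × 48 = 96.
Actual frame index = 95671 − 96 = 95575.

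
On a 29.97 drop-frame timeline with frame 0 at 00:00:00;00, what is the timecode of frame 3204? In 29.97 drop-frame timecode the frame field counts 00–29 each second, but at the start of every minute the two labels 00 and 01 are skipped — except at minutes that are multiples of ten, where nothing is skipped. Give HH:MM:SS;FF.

Each 10-minute DF block holds 10 × 60 × 30 − 9 × 2 = 17982 frames. 3204 ÷ 17982 → 0 full blocks, remainder 3204.
Within the partial block the first minute is 1800 frames and each further minute 1798, so 1 further minute boundary passed. Total skipped labels = 18 × 0 + 2 × 1 = 2.
Non-drop label index = 3204 + 2 = 3206; at 30 labels/s that is 00:01:46:26, i.e. DF 00:01:46;26.

00:01:46;26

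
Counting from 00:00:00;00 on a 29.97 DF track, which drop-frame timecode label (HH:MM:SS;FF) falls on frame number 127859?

01:11:06;07

Each 10-minute DF block holds 10 × 60 × 30 − 9 × 2 = 17982 frames. 127859 ÷ 17982 → 7 full blocks, remainder 1985.
Within the partial block the first minute is 1800 frames and each further minute 1798, so 1 further minute boundary passed. Total skipped labels = 18 × 7 + 2 × 1 = 128.
Non-drop label index = 127859 + 128 = 127987; at 30 labels/s that is 01:11:06:07, i.e. DF 01:11:06;07.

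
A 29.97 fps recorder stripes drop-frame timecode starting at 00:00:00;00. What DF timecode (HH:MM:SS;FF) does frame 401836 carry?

03:43:27;28

Each 10-minute DF block holds 10 × 60 × 30 − 9 × 2 = 17982 frames. 401836 ÷ 17982 → 22 full blocks, remainder 6232.
Within the partial block the first minute is 1800 frames and each further minute 1798, so 3 further minute boundaries passed. Total skipped labels = 18 × 22 + 2 × 3 = 402.
Non-drop label index = 401836 + 402 = 402238; at 30 labels/s that is 03:43:27:28, i.e. DF 03:43:27;28.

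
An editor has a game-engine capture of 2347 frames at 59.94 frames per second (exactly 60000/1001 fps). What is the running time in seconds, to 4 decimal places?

Running time = 2347 × 1001/60000 = 2349347/60000 s ≈ 39.1558 s.

39.1558 seconds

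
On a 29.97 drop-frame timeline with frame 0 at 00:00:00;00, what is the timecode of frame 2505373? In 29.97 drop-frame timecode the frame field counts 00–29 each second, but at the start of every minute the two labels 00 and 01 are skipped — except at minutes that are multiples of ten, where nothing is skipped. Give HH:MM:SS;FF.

23:13:16;01

Each 10-minute DF block holds 10 × 60 × 30 − 9 × 2 = 17982 frames. 2505373 ÷ 17982 → 139 full blocks, remainder 5875.
Within the partial block the first minute is 1800 frames and each further minute 1798, so 3 further minute boundaries passed. Total skipped labels = 18 × 139 + 2 × 3 = 2508.
Non-drop label index = 2505373 + 2508 = 2507881; at 30 labels/s that is 23:13:16:01, i.e. DF 23:13:16;01.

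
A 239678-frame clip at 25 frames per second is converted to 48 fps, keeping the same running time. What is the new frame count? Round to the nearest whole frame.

460182 frames

Frames at target rate = 239678 × (48) / (25) = 11504544/25 ≈ 460181.760.
Nearest whole frame: 460182.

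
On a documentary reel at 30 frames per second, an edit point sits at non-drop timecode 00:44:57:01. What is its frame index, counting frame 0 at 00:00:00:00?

Total seconds to the label: (0 × 3600 + 44 × 60 + 57) = 2697.
Frame index = 2697 × 30 + 1 = 80911.

frame 80911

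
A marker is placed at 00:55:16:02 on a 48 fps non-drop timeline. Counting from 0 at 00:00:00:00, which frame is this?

159170

Total seconds to the label: (0 × 3600 + 55 × 60 + 16) = 3316.
Frame index = 3316 × 48 + 2 = 159170.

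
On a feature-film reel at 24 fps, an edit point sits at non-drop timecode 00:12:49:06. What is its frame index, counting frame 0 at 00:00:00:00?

Total seconds to the label: (0 × 3600 + 12 × 60 + 49) = 769.
Frame index = 769 × 24 + 6 = 18462.

frame 18462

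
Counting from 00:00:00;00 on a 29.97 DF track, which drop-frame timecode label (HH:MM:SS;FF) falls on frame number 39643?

00:22:02;23

Ten DF minutes hold 17982 frames, so frame 39643 lies in block 2 (frames 35964–53945) with 3679 frames into that block.
The block's first minute is 1800 frames and the rest 1798 each; 3679 frames reaches minute 2, so 2 × 18 + 2 × 2 = 40 labels have been skipped so far.
Adding those back, label number 39643 + 40 = 39683 at 30 labels/s is 1322 s + 23 f = 0 h 22 min 2 s frame 23, i.e. 00:22:02;23.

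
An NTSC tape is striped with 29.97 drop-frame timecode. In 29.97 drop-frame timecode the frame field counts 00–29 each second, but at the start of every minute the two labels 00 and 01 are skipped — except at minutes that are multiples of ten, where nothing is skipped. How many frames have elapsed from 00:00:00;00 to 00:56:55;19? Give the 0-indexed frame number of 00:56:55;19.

As if non-drop at 30 labels/s: (0 × 3600 + 56 × 60 + 55) × 30 + 19 = 102469.
Minute boundaries passed: 56; those not divisible by 10: 56 − 5 = 51; dropped labels = 2 × 51 = 102.
Actual frame index = 102469 − 102 = 102367.

102367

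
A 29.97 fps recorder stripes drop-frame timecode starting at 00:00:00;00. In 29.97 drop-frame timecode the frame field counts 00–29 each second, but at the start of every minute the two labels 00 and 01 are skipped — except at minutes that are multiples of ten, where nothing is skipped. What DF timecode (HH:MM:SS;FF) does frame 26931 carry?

Each 10-minute DF block holds 10 × 60 × 30 − 9 × 2 = 17982 frames. 26931 ÷ 17982 → 1 full block, remainder 8949.
Within the partial block the first minute is 1800 frames and each further minute 1798, so 4 further minute boundaries passed. Total skipped labels = 18 × 1 + 2 × 4 = 26.
Non-drop label index = 26931 + 26 = 26957; at 30 labels/s that is 00:14:58:17, i.e. DF 00:14:58;17.

00:14:58;17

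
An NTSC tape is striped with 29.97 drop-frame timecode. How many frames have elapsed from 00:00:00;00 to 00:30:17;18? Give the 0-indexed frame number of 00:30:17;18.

Complete 10-minute blocks: 3, each 17982 frames → 53946.
Remaining 0 whole minutes in the current block: 0 frames.
Within the current minute: 17 × 30 + 18 = 528. Total = 53946 + 0 + 528 = 54474.

54474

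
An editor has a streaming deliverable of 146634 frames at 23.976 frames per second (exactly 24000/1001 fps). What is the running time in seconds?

Running time = 146634 / (24000/1001) = 6115.85975 s.

6115.85975 seconds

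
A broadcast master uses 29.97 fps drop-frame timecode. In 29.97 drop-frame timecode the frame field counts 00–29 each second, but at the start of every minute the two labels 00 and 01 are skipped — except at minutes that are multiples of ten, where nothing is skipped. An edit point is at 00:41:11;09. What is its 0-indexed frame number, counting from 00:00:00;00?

Complete 10-minute blocks: 4, each 17982 frames → 71928.
Remaining 1 whole minute in the current block: 1800 + 0 × 1798 = 1800 frames.
Within the current minute: 11 × 30 + 9 − 2 = 337 (labels ;00/;01 skipped at this minute). Total = 71928 + 1800 + 337 = 74065.

74065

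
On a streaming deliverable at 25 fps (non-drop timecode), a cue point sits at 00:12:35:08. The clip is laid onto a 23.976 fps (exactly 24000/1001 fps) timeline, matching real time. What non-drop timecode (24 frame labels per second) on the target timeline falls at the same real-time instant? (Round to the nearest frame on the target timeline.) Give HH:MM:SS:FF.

00:12:34:14

Source frame index: (0×3600 + 12×60 + 35) × 25 + 8 = 18883.
Real time: 18883 / (25) = 18883/25 s.
Target frame: (18883/25) × (24000/1001) = 18127680/1001 ≈ 18109.570 → 18110.
At 24 labels/s: frame 18110 → 00:12:34:14.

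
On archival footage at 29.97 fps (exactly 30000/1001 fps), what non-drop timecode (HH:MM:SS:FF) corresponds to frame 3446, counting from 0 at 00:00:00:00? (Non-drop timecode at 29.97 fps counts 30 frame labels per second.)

3446 ÷ 30 = 114 full seconds, remainder 26 frames.
114 s = 0 h 1 min 54 s.
Timecode: 00:01:54:26.

00:01:54:26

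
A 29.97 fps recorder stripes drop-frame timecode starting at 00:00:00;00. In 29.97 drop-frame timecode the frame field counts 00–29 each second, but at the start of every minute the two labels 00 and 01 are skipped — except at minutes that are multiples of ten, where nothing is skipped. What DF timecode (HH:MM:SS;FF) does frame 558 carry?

00:00:18;18

Ten DF minutes hold 17982 frames, so frame 558 lies in block 0 (frames 0–17981) with 558 frames into that block.
The block's first minute is 1800 frames and the rest 1798 each; 558 frames reaches minute 0, so 0 × 18 + 0 × 2 = 0 labels have been skipped so far.
Adding those back, label number 558 + 0 = 558 at 30 labels/s is 18 s + 18 f = 0 h 0 min 18 s frame 18, i.e. 00:00:18;18.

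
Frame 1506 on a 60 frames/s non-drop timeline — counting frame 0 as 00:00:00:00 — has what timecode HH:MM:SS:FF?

1506 ÷ 60 = 25 full seconds, remainder 6 frames.
25 s = 0 h 0 min 25 s.
Timecode: 00:00:25:06.

00:00:25:06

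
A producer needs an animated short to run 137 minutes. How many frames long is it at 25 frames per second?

205500 frames

137 min = 8220 s.
Frames = 8220 × 25 = 205500.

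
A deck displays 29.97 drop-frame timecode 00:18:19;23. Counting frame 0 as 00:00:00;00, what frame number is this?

32959

Complete 10-minute blocks: 1, each 17982 frames → 17982.
Remaining 8 whole minutes in the current block: 1800 + 7 × 1798 = 14386 frames.
Within the current minute: 19 × 30 + 23 − 2 = 591 (labels ;00/;01 skipped at this minute). Total = 17982 + 14386 + 591 = 32959.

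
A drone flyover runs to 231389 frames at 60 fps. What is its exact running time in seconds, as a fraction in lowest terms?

231389/60 seconds

Running time = 231389 ÷ (60) = 231389 × 1/60 = 231389/60 s.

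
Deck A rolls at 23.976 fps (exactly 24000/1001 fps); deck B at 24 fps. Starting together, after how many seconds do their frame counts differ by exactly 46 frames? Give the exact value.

23023/12 seconds

The gap grows by |24 − 24000/1001| = 24/1001 frames per second.
Time for a 46-frame gap: 46 ÷ (24/1001) = 23023/12 s.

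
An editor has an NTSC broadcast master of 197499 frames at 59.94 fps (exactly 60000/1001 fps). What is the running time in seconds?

3294.94165 seconds

Running time = 197499 / (60000/1001) = 3294.94165 s.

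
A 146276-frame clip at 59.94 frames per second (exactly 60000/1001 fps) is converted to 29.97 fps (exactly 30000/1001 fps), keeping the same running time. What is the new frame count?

Target frames = source frames × (target rate / source rate) = 146276 × (30000/1001)/(60000/1001) = 146276 × 1/2 = 73138.

73138 frames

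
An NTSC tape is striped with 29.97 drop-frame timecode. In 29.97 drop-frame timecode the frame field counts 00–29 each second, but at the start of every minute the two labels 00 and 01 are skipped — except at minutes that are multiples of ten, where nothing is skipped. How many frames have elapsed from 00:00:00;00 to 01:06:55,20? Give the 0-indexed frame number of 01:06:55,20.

As if non-drop at 30 labels/s: (1 × 3600 + 6 × 60 + 55) × 30 + 20 = 120470.
Minute boundaries passed: 66; those not divisible by 10: 66 − 6 = 60; dropped labels = 2 × 60 = 120.
Actual frame index = 120470 − 120 = 120350.

120350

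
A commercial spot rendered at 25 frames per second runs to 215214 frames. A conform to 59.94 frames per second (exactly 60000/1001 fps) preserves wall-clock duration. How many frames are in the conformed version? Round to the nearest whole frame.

515998 frames

Frames at target rate = 215214 × (60000/1001) / (25) = 516513600/1001 ≈ 515997.602.
Nearest whole frame: 515998.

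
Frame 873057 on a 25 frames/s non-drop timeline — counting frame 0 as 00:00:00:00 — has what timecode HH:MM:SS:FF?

09:42:02:07

873057 ÷ 25 = 34922 full seconds, remainder 7 frames.
34922 s = 9 h 42 min 2 s.
Timecode: 09:42:02:07.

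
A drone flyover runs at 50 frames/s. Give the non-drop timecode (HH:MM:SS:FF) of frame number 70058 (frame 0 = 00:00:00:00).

70058 ÷ 50 = 1401 full seconds, remainder 8 frames.
1401 s = 0 h 23 min 21 s.
Timecode: 00:23:21:08.

00:23:21:08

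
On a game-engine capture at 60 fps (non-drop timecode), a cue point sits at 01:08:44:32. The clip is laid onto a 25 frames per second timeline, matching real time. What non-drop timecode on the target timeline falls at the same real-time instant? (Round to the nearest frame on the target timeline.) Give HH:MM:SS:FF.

Source frame index: (1×3600 + 8×60 + 44) × 60 + 32 = 247472.
Real time: 247472 / (60) = 61868/15 s.
Target frame: (61868/15) × (25) = 309340/3 ≈ 103113.333 → 103113.
At 25 labels/s: frame 103113 → 01:08:44:13.

01:08:44:13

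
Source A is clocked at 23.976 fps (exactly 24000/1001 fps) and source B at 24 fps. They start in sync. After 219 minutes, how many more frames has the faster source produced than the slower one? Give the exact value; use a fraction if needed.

315360/1001 frames

219 min = 13140 s.
A emits 24000/1001 × 13140 = 315360000/1001 frames; B emits 24 × 13140 = 315360.
Difference = 315360/1001 frames (≈ 315.0450); B is ahead of A.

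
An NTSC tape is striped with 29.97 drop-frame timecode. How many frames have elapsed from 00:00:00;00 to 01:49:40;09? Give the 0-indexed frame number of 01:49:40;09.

As if non-drop at 30 labels/s: (1 × 3600 + 49 × 60 + 40) × 30 + 9 = 197409.
Minute boundaries passed: 109; those not divisible by 10: 109 − 10 = 99; dropped labels = 2 × 99 = 198.
Actual frame index = 197409 − 198 = 197211.

197211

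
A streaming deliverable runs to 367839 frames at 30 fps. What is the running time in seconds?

Running time = 367839 / (30) = 12261.3 s.

12261.3 seconds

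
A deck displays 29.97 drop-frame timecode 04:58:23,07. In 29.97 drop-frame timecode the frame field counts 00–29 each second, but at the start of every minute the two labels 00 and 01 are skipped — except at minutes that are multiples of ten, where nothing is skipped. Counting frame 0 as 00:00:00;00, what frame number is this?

Complete 10-minute blocks: 29, each 17982 frames → 521478.
Remaining 8 whole minutes in the current block: 1800 + 7 × 1798 = 14386 frames.
Within the current minute: 23 × 30 + 7 − 2 = 695 (labels ;00/;01 skipped at this minute). Total = 521478 + 14386 + 695 = 536559.

536559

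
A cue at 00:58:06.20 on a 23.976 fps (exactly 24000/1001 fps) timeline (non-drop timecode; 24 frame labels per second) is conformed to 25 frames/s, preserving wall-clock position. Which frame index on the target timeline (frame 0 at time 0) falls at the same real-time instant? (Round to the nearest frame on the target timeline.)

frame 87258

Source frame index: (0×3600 + 58×60 + 6) × 24 + 20 = 83684.
Real time: 83684 / (24000/1001) = 20941921/6000 s.
Target frame: (20941921/6000) × (25) = 20941921/240 ≈ 87258.004 → 87258.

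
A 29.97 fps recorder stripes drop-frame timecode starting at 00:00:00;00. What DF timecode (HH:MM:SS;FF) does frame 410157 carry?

03:48:05;19

Ten DF minutes hold 17982 frames, so frame 410157 lies in block 22 (frames 395604–413585) with 14553 frames into that block.
The block's first minute is 1800 frames and the rest 1798 each; 14553 frames reaches minute 8, so 22 × 18 + 8 × 2 = 412 labels have been skipped so far.
Adding those back, label number 410157 + 412 = 410569 at 30 labels/s is 13685 s + 19 f = 3 h 48 min 5 s frame 19, i.e. 03:48:05;19.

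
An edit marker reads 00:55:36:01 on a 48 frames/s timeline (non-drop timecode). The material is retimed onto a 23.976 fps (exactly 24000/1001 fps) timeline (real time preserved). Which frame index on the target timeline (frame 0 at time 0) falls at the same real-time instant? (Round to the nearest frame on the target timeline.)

frame 79985

Source frame index: (0×3600 + 55×60 + 36) × 48 + 1 = 160129.
Real time: 160129 / (48) = 160129/48 s.
Target frame: (160129/48) × (24000/1001) = 80064500/1001 ≈ 79984.515 → 79985.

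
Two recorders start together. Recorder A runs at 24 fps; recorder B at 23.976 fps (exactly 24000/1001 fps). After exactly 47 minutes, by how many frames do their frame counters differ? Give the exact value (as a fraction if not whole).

47 min = 2820 s.
A emits 24 × 2820 = 67680 frames; B emits 24000/1001 × 2820 = 67680000/1001.
Difference = 67680/1001 frames (≈ 67.6124); B is behind A.

67680/1001 frames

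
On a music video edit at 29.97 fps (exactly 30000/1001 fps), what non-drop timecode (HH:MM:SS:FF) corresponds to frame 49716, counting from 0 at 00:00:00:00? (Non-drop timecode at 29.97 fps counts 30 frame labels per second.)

49716 ÷ 30 = 1657 full seconds, remainder 6 frames.
1657 s = 0 h 27 min 37 s.
Timecode: 00:27:37:06.

00:27:37:06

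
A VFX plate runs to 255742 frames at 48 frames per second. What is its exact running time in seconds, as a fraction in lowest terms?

Running time = 255742 ÷ (48) = 255742 × 1/48 = 127871/24 s.

127871/24 seconds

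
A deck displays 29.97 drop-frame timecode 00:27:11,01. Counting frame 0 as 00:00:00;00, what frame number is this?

As if non-drop at 30 labels/s: (0 × 3600 + 27 × 60 + 11) × 30 + 1 = 48931.
Minute boundaries passed: 27; those not divisible by 10: 27 − 2 = 25; dropped labels = 2 × 25 = 50.
Actual frame index = 48931 − 50 = 48881.

48881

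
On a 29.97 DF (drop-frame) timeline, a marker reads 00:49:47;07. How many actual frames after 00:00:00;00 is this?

As if non-drop at 30 labels/s: (0 × 3600 + 49 × 60 + 47) × 30 + 7 = 89617.
Minute boundaries passed: 49; those not divisible by 10: 49 − 4 = 45; dropped labels = 2 × 45 = 90.
Actual frame index = 89617 − 90 = 89527.

89527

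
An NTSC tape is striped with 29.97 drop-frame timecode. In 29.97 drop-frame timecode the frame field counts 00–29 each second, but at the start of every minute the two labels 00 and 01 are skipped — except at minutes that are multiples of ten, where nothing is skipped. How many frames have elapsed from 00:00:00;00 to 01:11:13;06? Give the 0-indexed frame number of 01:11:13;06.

128068

Complete 10-minute blocks: 7, each 17982 frames → 125874.
Remaining 1 whole minute in the current block: 1800 + 0 × 1798 = 1800 frames.
Within the current minute: 13 × 30 + 6 − 2 = 394 (labels ;00/;01 skipped at this minute). Total = 125874 + 1800 + 394 = 128068.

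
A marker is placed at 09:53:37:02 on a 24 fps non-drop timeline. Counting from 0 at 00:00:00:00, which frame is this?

Total seconds to the label: (9 × 3600 + 53 × 60 + 37) = 35617.
Frame index = 35617 × 24 + 2 = 854810.

frame 854810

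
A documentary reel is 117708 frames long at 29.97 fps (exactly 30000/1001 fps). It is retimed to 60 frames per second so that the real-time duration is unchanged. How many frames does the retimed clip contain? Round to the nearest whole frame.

235651 frames

Frames at target rate = 117708 × (60) / (30000/1001) = 29456427/125 ≈ 235651.416.
Nearest whole frame: 235651.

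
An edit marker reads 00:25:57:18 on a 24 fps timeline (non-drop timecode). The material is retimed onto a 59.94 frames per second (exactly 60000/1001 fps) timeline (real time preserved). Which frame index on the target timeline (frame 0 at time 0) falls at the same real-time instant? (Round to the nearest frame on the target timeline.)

Source frame index: (0×3600 + 25×60 + 57) × 24 + 18 = 37386.
Real time: 37386 / (24) = 6231/4 s.
Target frame: (6231/4) × (60000/1001) = 93465000/1001 ≈ 93371.628 → 93372.

frame 93372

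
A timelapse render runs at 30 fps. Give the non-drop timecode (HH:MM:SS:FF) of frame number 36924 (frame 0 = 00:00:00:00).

36924 ÷ 30 = 1230 full seconds, remainder 24 frames.
1230 s = 0 h 20 min 30 s.
Timecode: 00:20:30:24.

00:20:30:24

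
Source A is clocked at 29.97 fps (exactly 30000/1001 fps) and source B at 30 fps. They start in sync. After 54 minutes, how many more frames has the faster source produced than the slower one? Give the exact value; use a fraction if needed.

54 min = 3240 s.
A emits 30000/1001 × 3240 = 97200000/1001 frames; B emits 30 × 3240 = 97200.
Difference = 97200/1001 frames (≈ 97.1029); B is ahead of A.

97200/1001 frames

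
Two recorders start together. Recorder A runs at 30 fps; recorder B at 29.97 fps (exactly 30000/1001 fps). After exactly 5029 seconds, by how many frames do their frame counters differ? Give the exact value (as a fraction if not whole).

A emits 30 × 5029 = 150870 frames; B emits 30000/1001 × 5029 = 150870000/1001.
Difference = 150870/1001 frames (≈ 150.7193); B is behind A.

150870/1001 frames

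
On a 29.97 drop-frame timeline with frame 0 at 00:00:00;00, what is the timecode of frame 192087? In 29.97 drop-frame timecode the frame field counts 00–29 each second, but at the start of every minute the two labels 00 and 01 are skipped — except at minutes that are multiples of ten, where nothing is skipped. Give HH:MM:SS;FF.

Each 10-minute DF block holds 10 × 60 × 30 − 9 × 2 = 17982 frames. 192087 ÷ 17982 → 10 full blocks, remainder 12267.
Within the partial block the first minute is 1800 frames and each further minute 1798, so 6 further minute boundaries passed. Total skipped labels = 18 × 10 + 2 × 6 = 192.
Non-drop label index = 192087 + 192 = 192279; at 30 labels/s that is 01:46:49:09, i.e. DF 01:46:49;09.

01:46:49;09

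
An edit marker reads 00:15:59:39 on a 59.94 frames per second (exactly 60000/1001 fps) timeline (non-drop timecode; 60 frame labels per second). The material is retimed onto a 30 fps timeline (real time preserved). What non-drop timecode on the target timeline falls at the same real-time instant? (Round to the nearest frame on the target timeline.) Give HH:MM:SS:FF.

00:16:00:18

Source frame index: (0×3600 + 15×60 + 59) × 60 + 39 = 57579.
Real time: 57579 / (60000/1001) = 19212193/20000 s.
Target frame: (19212193/20000) × (30) = 57636579/2000 ≈ 28818.289 → 28818.
At 30 labels/s: frame 28818 → 00:16:00:18.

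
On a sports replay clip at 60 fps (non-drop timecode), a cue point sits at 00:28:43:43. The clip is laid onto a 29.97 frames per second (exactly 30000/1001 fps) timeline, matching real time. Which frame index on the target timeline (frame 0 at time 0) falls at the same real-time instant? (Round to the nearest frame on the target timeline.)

Source frame index: (0×3600 + 28×60 + 43) × 60 + 43 = 103423.
Real time: 103423 / (60) = 103423/60 s.
Target frame: (103423/60) × (30000/1001) = 51711500/1001 ≈ 51659.840 → 51660.

frame 51660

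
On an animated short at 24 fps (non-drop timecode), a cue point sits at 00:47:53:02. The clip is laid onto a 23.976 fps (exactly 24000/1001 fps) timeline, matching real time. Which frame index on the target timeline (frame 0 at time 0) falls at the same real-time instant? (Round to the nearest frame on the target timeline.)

Source frame index: (0×3600 + 47×60 + 53) × 24 + 2 = 68954.
Real time: 68954 / (24) = 34477/12 s.
Target frame: (34477/12) × (24000/1001) = 68954000/1001 ≈ 68885.115 → 68885.

frame 68885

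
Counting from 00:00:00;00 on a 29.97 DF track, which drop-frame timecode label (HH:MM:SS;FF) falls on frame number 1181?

Each 10-minute DF block holds 10 × 60 × 30 − 9 × 2 = 17982 frames. 1181 ÷ 17982 → 0 full blocks, remainder 1181.
Within the partial block the first minute is 1800 frames and each further minute 1798, so 0 further minute boundaries passed. Total skipped labels = 18 × 0 + 2 × 0 = 0.
Non-drop label index = 1181 + 0 = 1181; at 30 labels/s that is 00:00:39:11, i.e. DF 00:00:39;11.

00:00:39;11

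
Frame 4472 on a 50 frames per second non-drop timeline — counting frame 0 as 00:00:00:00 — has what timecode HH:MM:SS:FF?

00:01:29:22

4472 ÷ 50 = 89 full seconds, remainder 22 frames.
89 s = 0 h 1 min 29 s.
Timecode: 00:01:29:22.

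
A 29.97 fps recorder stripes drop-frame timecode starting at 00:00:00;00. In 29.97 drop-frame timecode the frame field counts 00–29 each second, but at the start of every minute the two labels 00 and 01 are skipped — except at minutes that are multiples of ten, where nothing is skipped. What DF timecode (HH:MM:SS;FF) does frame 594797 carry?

Ten DF minutes hold 17982 frames, so frame 594797 lies in block 33 (frames 593406–611387) with 1391 frames into that block.
The block's first minute is 1800 frames and the rest 1798 each; 1391 frames reaches minute 0, so 33 × 18 + 0 × 2 = 594 labels have been skipped so far.
Adding those back, label number 594797 + 594 = 595391 at 30 labels/s is 19846 s + 11 f = 5 h 30 min 46 s frame 11, i.e. 05:30:46;11.

05:30:46;11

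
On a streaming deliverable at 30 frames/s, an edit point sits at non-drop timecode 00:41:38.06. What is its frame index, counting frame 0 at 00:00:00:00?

Total seconds to the label: (0 × 3600 + 41 × 60 + 38) = 2498.
Frame index = 2498 × 30 + 6 = 74946.

74946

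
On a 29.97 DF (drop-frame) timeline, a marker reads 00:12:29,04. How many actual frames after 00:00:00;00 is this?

22452

Complete 10-minute blocks: 1, each 17982 frames → 17982.
Remaining 2 whole minutes in the current block: 1800 + 1 × 1798 = 3598 frames.
Within the current minute: 29 × 30 + 4 − 2 = 872 (labels ;00/;01 skipped at this minute). Total = 17982 + 3598 + 872 = 22452.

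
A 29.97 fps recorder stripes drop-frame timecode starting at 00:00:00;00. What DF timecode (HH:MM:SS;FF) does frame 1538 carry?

Ten DF minutes hold 17982 frames, so frame 1538 lies in block 0 (frames 0–17981) with 1538 frames into that block.
The block's first minute is 1800 frames and the rest 1798 each; 1538 frames reaches minute 0, so 0 × 18 + 0 × 2 = 0 labels have been skipped so far.
Adding those back, label number 1538 + 0 = 1538 at 30 labels/s is 51 s + 8 f = 0 h 0 min 51 s frame 8, i.e. 00:00:51;08.

00:00:51;08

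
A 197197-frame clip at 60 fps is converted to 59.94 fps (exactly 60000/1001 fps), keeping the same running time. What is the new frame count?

Target frames = source frames × (target rate / source rate) = 197197 × (60000/1001)/(60) = 197197 × 1000/1001 = 197000.

197000 frames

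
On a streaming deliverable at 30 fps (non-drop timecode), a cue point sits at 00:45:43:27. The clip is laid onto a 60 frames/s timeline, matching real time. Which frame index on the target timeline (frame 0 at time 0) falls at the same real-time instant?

Source frame index: (0×3600 + 45×60 + 43) × 30 + 27 = 82317.
Real time: 82317 / (30) = 27439/10 s.
Target frame: (27439/10) × (60) = 164634.

frame 164634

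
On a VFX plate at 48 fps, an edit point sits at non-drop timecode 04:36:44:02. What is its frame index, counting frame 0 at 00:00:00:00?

Total seconds to the label: (4 × 3600 + 36 × 60 + 44) = 16604.
Frame index = 16604 × 48 + 2 = 796994.

796994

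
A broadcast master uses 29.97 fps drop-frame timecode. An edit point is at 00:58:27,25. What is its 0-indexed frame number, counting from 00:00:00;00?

As if non-drop at 30 labels/s: (0 × 3600 + 58 × 60 + 27) × 30 + 25 = 105235.
Minute boundaries passed: 58; those not divisible by 10: 58 − 5 = 53; dropped labels = 2 × 53 = 106.
Actual frame index = 105235 − 106 = 105129.

105129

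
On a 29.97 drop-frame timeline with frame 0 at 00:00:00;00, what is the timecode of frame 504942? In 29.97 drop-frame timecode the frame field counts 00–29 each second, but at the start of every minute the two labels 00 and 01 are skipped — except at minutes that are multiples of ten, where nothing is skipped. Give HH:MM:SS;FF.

Each 10-minute DF block holds 10 × 60 × 30 − 9 × 2 = 17982 frames. 504942 ÷ 17982 → 28 full blocks, remainder 1446.
Within the partial block the first minute is 1800 frames and each further minute 1798, so 0 further minute boundaries passed. Total skipped labels = 18 × 28 + 2 × 0 = 504.
Non-drop label index = 504942 + 504 = 505446; at 30 labels/s that is 04:40:48:06, i.e. DF 04:40:48;06.

04:40:48;06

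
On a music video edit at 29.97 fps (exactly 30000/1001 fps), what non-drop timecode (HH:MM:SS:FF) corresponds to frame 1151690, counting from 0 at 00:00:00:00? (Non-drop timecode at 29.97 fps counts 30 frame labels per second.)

10:39:49:20

1151690 ÷ 30 = 38389 full seconds, remainder 20 frames.
38389 s = 10 h 39 min 49 s.
Timecode: 10:39:49:20.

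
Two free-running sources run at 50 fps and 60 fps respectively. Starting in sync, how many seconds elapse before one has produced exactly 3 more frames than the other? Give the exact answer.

The gap grows by |60 − 50| = 10 frames per second.
Time for a 3-frame gap: 3 ÷ (10) = 0.3 s.

0.3 seconds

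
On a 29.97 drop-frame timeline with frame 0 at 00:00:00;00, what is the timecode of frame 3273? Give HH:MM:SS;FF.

00:01:49;05

Each 10-minute DF block holds 10 × 60 × 30 − 9 × 2 = 17982 frames. 3273 ÷ 17982 → 0 full blocks, remainder 3273.
Within the partial block the first minute is 1800 frames and each further minute 1798, so 1 further minute boundary passed. Total skipped labels = 18 × 0 + 2 × 1 = 2.
Non-drop label index = 3273 + 2 = 3275; at 30 labels/s that is 00:01:49:05, i.e. DF 00:01:49;05.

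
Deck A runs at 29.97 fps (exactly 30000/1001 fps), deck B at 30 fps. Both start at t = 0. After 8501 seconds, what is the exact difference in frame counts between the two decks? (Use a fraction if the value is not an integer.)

255030/1001 frames

A emits 30000/1001 × 8501 = 255030000/1001 frames; B emits 30 × 8501 = 255030.
Difference = 255030/1001 frames (≈ 254.7752); B is ahead of A.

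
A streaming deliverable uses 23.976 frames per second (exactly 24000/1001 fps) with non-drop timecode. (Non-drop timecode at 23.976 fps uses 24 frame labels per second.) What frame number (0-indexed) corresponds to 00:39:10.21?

56421

Total seconds to the label: (0 × 3600 + 39 × 60 + 10) = 2350.
Frame index = 2350 × 24 + 21 = 56421.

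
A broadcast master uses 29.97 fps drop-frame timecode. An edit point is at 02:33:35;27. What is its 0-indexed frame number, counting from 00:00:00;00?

As if non-drop at 30 labels/s: (2 × 3600 + 33 × 60 + 35) × 30 + 27 = 276477.
Minute boundaries passed: 153; those not divisible by 10: 153 − 15 = 138; dropped labels = 2 × 138 = 276.
Actual frame index = 276477 − 276 = 276201.

276201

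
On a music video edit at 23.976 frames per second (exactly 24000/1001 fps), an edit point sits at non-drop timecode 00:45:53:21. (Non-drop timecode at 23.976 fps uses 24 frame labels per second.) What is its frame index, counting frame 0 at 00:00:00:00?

frame 66093

Total seconds to the label: (0 × 3600 + 45 × 60 + 53) = 2753.
Frame index = 2753 × 24 + 21 = 66093.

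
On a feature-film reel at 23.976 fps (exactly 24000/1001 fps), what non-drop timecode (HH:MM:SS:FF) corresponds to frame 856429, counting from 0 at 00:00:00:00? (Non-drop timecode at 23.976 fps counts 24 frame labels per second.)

09:54:44:13

856429 ÷ 24 = 35684 full seconds, remainder 13 frames.
35684 s = 9 h 54 min 44 s.
Timecode: 09:54:44:13.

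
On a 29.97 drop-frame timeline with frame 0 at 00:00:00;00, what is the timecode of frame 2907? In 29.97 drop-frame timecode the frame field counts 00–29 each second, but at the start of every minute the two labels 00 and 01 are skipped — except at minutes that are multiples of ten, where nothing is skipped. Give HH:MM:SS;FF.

00:01:36;29

Each 10-minute DF block holds 10 × 60 × 30 − 9 × 2 = 17982 frames. 2907 ÷ 17982 → 0 full blocks, remainder 2907.
Within the partial block the first minute is 1800 frames and each further minute 1798, so 1 further minute boundary passed. Total skipped labels = 18 × 0 + 2 × 1 = 2.
Non-drop label index = 2907 + 2 = 2909; at 30 labels/s that is 00:01:36:29, i.e. DF 00:01:36;29.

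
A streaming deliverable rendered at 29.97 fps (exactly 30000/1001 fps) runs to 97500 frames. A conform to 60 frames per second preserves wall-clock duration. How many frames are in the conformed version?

195195 frames

Target frames = source frames × (target rate / source rate) = 97500 × (60)/(30000/1001) = 97500 × 1001/500 = 195195.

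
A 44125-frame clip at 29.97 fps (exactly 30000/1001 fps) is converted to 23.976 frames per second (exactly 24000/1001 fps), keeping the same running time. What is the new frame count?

Target frames = source frames × (target rate / source rate) = 44125 × (24000/1001)/(30000/1001) = 44125 × 4/5 = 35300.

35300 frames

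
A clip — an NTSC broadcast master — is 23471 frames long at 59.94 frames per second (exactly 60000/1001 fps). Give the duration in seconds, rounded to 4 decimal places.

Running time = 23471 × 1001/60000 = 23494471/60000 s ≈ 391.5745 s.

391.5745 seconds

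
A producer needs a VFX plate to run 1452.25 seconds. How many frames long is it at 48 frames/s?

69708 frames

Frames = 1452.25 × 48 = 69708.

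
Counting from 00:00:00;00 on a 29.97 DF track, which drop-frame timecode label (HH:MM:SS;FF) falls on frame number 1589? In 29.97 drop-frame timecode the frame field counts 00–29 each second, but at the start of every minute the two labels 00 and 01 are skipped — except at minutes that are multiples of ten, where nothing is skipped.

Ten DF minutes hold 17982 frames, so frame 1589 lies in block 0 (frames 0–17981) with 1589 frames into that block.
The block's first minute is 1800 frames and the rest 1798 each; 1589 frames reaches minute 0, so 0 × 18 + 0 × 2 = 0 labels have been skipped so far.
Adding those back, label number 1589 + 0 = 1589 at 30 labels/s is 52 s + 29 f = 0 h 0 min 52 s frame 29, i.e. 00:00:52;29.

00:00:52;29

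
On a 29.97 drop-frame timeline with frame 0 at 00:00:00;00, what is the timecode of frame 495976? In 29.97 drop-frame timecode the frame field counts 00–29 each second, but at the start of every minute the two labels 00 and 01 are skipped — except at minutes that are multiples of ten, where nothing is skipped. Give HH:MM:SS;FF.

Ten DF minutes hold 17982 frames, so frame 495976 lies in block 27 (frames 485514–503495) with 10462 frames into that block.
The block's first minute is 1800 frames and the rest 1798 each; 10462 frames reaches minute 5, so 27 × 18 + 5 × 2 = 496 labels have been skipped so far.
Adding those back, label number 495976 + 496 = 496472 at 30 labels/s is 16549 s + 2 f = 4 h 35 min 49 s frame 2, i.e. 04:35:49;02.

04:35:49;02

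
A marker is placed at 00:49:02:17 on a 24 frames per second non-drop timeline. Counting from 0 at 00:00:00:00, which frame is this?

frame 70625

Total seconds to the label: (0 × 3600 + 49 × 60 + 2) = 2942.
Frame index = 2942 × 24 + 17 = 70625.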